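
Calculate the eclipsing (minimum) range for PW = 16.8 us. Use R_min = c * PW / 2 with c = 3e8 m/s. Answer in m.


R_min = 3e8 * 16.8e-6 / 2 = 2520.0 m

2520.0 m


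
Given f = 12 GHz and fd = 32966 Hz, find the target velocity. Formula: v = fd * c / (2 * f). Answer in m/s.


v = 32966 * 3e8 / (2 * 12000000000.0) = 412.1 m/s

412.1 m/s


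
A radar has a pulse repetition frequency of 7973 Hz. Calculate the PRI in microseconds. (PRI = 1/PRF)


PRI = 1/7973 = 0.0001254233 s = 125.4 us

125.4 us


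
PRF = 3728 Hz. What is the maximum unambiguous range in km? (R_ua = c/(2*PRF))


R_ua = 3e8 / (2 * 3728) = 40236.1 m = 40.2 km

40.2 km


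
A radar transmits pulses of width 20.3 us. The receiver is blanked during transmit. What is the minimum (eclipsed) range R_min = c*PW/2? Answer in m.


R_min = 3e8 * 20.3e-6 / 2 = 3045.0 m

3045.0 m


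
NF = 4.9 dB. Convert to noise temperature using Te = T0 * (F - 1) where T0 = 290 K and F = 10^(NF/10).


NF_lin = 10^(4.9/10) = 3.090295
Te = 290 * (3.090295 - 1) = 606.2 K

606.2 K


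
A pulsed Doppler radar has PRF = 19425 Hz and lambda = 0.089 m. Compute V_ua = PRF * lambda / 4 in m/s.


V_ua = 19425 * 0.089 / 4 = 432.2 m/s

432.2 m/s


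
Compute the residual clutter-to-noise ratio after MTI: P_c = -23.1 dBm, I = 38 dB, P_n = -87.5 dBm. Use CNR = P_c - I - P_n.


CNR = -23.1 - 38 - (-87.5) = 26.4 dB

26.4 dB


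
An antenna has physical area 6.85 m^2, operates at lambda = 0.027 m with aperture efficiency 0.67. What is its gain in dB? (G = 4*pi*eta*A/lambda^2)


G_linear = 4*pi*0.67*6.85/0.027^2 = 79112.97
G_dB = 10*log10(79112.97) = 49.0 dB

49.0 dB


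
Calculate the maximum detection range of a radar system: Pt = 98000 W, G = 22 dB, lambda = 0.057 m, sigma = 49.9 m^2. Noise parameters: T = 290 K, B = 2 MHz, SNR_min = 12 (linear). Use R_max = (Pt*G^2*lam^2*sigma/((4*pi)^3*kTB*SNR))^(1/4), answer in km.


G_lin = 10^(22/10) = 158.489319
R^4 = 98000 * 158.489319^2 * 0.057^2 * 49.9 / ((4*pi)^3 * 1.38e-23 * 290 * 2000000.0 * 12)
R^4 = 2.09391e18 m^4
R_max = (2.09391e18)^(1/4) = 38039.9 m = 38.0 km

38.0 km


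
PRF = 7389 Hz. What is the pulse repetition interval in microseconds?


PRI = 1/7389 = 0.0001353363 s = 135.3 us

135.3 us


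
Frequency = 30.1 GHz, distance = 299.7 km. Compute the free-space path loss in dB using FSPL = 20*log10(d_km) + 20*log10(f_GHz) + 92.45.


20*log10(299.7) = 49.53
20*log10(30.1) = 29.57
FSPL = 171.6 dB

171.6 dB


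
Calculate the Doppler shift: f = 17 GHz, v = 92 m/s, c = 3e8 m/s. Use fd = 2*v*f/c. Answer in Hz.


fd = 2 * 92 * 17000000000.0 / 3e8 = 10426.7 Hz

10426.7 Hz


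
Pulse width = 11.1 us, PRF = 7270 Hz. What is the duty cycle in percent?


DC = 11.1e-6 * 7270 * 100 = 8.07%

8.07%


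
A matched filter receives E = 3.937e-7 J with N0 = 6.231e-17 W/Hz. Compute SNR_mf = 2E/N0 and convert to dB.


SNR_lin = 2 * 3.937e-7 / 6.231e-17 = 1.264e10
SNR_dB = 10*log10(1.264e10) = 101.0 dB

101.0 dB


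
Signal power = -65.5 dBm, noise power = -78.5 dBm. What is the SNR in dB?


SNR = -65.5 - (-78.5) = 13.0 dB

13.0 dB


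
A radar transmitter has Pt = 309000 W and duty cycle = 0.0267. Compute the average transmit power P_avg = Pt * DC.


P_avg = 309000 * 0.0267 = 8250.3 W

8250.3 W


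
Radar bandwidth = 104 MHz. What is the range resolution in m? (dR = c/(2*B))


dR = 3e8 / (2 * 104000000.0) = 1.44 m

1.44 m


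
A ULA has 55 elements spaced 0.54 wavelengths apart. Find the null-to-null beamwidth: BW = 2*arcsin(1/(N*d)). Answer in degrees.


1/(N*d) = 1/(55*0.54) = 0.03367
BW = 2*arcsin(0.03367) = 3.9 degrees

3.9 degrees


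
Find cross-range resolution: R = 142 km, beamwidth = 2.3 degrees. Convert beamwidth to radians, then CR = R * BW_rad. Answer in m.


BW_rad = 0.040142573
CR = 142000 * 0.040142573 = 5700.2 m

5700.2 m


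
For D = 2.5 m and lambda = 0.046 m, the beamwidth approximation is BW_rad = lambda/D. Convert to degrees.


BW_rad = 0.046 / 2.5 = 0.0184
BW_deg = 1.05 degrees

1.05 degrees


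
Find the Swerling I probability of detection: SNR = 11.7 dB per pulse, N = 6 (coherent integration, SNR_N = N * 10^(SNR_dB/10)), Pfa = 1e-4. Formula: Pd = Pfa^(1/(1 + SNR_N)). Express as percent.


SNR_lin = 10^(11.7/10) = 14.79108
SNR_N = 6 * 14.79108 = 88.74648
1/(1 + SNR_N) = 1/89.74648 = 0.0111425
Pd = (1e-4)^0.0111425 = 0.90246
Pd = 90.2%

90.2%


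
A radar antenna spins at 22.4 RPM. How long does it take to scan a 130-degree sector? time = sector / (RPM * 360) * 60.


t = 130 / (22.4 * 360) * 60 = 0.97 s

0.97 s


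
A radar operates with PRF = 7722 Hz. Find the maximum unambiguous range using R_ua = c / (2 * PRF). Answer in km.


R_ua = 3e8 / (2 * 7722) = 19425.0 m = 19.4 km

19.4 km


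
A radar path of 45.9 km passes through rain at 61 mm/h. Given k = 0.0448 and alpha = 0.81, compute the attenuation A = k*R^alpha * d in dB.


gamma = 0.0448 * 61^0.81 = 1.251397 dB/km
A = 1.251397 * 45.9 = 57.44 dB

57.44 dB


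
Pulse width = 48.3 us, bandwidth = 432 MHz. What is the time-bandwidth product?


TBP = 48.3 * 432 = 20865.6

20865.6


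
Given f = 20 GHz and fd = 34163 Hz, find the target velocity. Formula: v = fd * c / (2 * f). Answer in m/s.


v = 34163 * 3e8 / (2 * 20000000000.0) = 256.2 m/s

256.2 m/s


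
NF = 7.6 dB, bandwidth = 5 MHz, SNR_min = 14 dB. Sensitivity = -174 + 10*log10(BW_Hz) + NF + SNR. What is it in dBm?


10*log10(5000000.0) = 66.99
S = -174 + 66.99 + 7.6 + 14 = -85.4 dBm

-85.4 dBm


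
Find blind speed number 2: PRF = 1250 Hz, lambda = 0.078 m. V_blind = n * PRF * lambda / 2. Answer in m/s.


V_blind = 2 * 1250 * 0.078 / 2 = 97.5 m/s

97.5 m/s


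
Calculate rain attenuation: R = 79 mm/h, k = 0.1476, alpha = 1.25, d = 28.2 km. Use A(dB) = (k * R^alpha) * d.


gamma = 0.1476 * 79^1.25 = 34.763238 dB/km
A = 34.763238 * 28.2 = 980.32 dB

980.32 dB


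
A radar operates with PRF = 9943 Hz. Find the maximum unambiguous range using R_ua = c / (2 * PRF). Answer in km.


R_ua = 3e8 / (2 * 9943) = 15086.0 m = 15.1 km

15.1 km


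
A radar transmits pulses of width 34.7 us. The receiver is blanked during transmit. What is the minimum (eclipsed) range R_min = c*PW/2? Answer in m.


R_min = 3e8 * 34.7e-6 / 2 = 5205.0 m

5205.0 m


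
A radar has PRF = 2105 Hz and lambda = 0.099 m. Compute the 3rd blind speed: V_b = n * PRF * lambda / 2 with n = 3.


V_blind = 3 * 2105 * 0.099 / 2 = 312.6 m/s

312.6 m/s


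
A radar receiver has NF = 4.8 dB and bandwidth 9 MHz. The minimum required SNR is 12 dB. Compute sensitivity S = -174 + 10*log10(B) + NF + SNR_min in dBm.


10*log10(9000000.0) = 69.54
S = -174 + 69.54 + 4.8 + 12 = -87.7 dBm

-87.7 dBm


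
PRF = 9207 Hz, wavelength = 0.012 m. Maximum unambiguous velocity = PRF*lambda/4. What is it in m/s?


V_ua = 9207 * 0.012 / 4 = 27.6 m/s

27.6 m/s


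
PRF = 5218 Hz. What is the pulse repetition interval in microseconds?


PRI = 1/5218 = 0.0001916443 s = 191.6 us

191.6 us


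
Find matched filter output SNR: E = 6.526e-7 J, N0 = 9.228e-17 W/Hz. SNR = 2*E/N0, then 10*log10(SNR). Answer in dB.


SNR_lin = 2 * 6.526e-7 / 9.228e-17 = 1.414e10
SNR_dB = 10*log10(1.414e10) = 101.5 dB

101.5 dB


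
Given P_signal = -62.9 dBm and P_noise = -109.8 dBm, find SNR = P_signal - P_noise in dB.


SNR = -62.9 - (-109.8) = 46.9 dB

46.9 dB


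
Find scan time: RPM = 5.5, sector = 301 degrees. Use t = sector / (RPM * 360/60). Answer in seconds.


t = 301 / (5.5 * 360) * 60 = 9.12 s

9.12 s


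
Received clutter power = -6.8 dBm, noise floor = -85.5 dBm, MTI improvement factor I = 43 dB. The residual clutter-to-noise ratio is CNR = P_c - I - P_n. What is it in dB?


CNR = -6.8 - 43 - (-85.5) = 35.7 dB

35.7 dB


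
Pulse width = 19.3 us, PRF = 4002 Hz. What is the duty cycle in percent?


DC = 19.3e-6 * 4002 * 100 = 7.72%

7.72%


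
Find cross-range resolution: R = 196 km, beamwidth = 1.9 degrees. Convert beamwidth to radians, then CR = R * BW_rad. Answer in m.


BW_rad = 0.033161256
CR = 196000 * 0.033161256 = 6499.6 m

6499.6 m


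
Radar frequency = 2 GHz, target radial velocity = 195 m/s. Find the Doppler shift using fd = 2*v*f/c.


fd = 2 * 195 * 2000000000.0 / 3e8 = 2600.0 Hz

2600.0 Hz


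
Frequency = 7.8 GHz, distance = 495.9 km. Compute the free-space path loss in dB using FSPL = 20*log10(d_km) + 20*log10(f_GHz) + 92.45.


20*log10(495.9) = 53.91
20*log10(7.8) = 17.84
FSPL = 164.2 dB

164.2 dB


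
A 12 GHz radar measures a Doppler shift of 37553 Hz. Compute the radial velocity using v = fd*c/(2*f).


v = 37553 * 3e8 / (2 * 12000000000.0) = 469.4 m/s

469.4 m/s


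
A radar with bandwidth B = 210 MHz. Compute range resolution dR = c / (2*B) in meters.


dR = 3e8 / (2 * 210000000.0) = 0.71 m

0.71 m


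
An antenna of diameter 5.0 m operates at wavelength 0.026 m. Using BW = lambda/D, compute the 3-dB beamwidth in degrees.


BW_rad = 0.026 / 5.0 = 0.0052
BW_deg = 0.3 degrees

0.3 degrees


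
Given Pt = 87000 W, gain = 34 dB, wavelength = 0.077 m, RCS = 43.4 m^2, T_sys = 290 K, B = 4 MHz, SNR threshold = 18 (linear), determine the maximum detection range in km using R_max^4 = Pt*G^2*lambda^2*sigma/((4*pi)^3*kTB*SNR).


G_lin = 10^(34/10) = 2511.886432
R^4 = 87000 * 2511.886432^2 * 0.077^2 * 43.4 / ((4*pi)^3 * 1.38e-23 * 290 * 4000000.0 * 18)
R^4 = 2.47031e20 m^4
R_max = (2.47031e20)^(1/4) = 125368.3 m = 125.4 km

125.4 km


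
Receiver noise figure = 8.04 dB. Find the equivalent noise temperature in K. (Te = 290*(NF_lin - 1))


NF_lin = 10^(8.04/10) = 6.367955
Te = 290 * (6.367955 - 1) = 1556.7 K

1556.7 K


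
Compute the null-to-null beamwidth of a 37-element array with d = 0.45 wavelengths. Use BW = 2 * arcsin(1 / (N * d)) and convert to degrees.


1/(N*d) = 1/(37*0.45) = 0.06006
BW = 2*arcsin(0.06006) = 6.9 degrees

6.9 degrees


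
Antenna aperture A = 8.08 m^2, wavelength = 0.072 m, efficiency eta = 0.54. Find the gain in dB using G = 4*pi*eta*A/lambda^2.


G_linear = 4*pi*0.54*8.08/0.072^2 = 10576.7
G_dB = 10*log10(10576.7) = 40.2 dB

40.2 dB


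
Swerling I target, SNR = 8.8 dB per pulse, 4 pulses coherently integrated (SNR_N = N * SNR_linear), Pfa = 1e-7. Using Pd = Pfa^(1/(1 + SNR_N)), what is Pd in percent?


SNR_lin = 10^(8.8/10) = 7.58578
SNR_N = 4 * 7.58578 = 30.34312
1/(1 + SNR_N) = 1/31.34312 = 0.0319049
Pd = (1e-7)^0.0319049 = 0.59795
Pd = 59.8%

59.8%


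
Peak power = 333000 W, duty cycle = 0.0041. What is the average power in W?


P_avg = 333000 * 0.0041 = 1365.3 W

1365.3 W


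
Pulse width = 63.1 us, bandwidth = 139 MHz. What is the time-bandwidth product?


TBP = 63.1 * 139 = 8770.9

8770.9


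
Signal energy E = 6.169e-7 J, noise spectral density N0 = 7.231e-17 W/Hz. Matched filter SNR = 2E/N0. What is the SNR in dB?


SNR_lin = 2 * 6.169e-7 / 7.231e-17 = 1.706e10
SNR_dB = 10*log10(1.706e10) = 102.3 dB

102.3 dB


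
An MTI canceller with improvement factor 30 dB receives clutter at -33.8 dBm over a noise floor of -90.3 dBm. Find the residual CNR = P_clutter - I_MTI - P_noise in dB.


CNR = -33.8 - 30 - (-90.3) = 26.5 dB

26.5 dB


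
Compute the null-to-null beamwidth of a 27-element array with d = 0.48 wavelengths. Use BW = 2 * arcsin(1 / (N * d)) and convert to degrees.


1/(N*d) = 1/(27*0.48) = 0.07716
BW = 2*arcsin(0.07716) = 8.9 degrees

8.9 degrees


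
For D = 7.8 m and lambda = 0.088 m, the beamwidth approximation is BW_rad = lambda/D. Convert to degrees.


BW_rad = 0.088 / 7.8 = 0.011282
BW_deg = 0.65 degrees

0.65 degrees


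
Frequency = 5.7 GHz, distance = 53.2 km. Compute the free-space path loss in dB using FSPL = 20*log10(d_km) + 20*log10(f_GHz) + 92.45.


20*log10(53.2) = 34.52
20*log10(5.7) = 15.12
FSPL = 142.1 dB

142.1 dB


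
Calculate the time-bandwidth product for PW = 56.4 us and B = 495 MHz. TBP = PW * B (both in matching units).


TBP = 56.4 * 495 = 27918.0

27918.0


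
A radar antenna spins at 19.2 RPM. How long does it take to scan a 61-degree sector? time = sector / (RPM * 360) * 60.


t = 61 / (19.2 * 360) * 60 = 0.53 s

0.53 s


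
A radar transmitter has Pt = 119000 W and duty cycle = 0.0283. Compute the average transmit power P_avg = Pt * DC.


P_avg = 119000 * 0.0283 = 3367.7 W

3367.7 W


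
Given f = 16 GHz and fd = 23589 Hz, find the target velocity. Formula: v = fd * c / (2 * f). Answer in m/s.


v = 23589 * 3e8 / (2 * 16000000000.0) = 221.1 m/s

221.1 m/s


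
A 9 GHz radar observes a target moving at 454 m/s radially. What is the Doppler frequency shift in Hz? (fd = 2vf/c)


fd = 2 * 454 * 9000000000.0 / 3e8 = 27240.0 Hz

27240.0 Hz


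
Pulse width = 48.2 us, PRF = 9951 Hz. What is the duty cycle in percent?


DC = 48.2e-6 * 9951 * 100 = 47.96%

47.96%


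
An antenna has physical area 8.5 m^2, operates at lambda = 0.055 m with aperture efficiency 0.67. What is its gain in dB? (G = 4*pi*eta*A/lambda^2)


G_linear = 4*pi*0.67*8.5/0.055^2 = 23658.01
G_dB = 10*log10(23658.01) = 43.7 dB

43.7 dB


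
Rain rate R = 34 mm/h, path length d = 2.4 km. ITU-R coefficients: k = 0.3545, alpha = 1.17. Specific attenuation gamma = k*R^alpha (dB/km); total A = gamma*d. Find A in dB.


gamma = 0.3545 * 34^1.17 = 21.950609 dB/km
A = 21.950609 * 2.4 = 52.68 dB

52.68 dB


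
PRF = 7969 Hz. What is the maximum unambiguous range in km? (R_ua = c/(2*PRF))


R_ua = 3e8 / (2 * 7969) = 18822.9 m = 18.8 km

18.8 km


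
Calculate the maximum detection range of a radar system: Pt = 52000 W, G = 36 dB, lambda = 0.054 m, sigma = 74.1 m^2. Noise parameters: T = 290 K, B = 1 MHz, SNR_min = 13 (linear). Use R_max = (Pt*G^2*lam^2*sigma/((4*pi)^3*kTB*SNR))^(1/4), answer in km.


G_lin = 10^(36/10) = 3981.071706
R^4 = 52000 * 3981.071706^2 * 0.054^2 * 74.1 / ((4*pi)^3 * 1.38e-23 * 290 * 1000000.0 * 13)
R^4 = 1.72488e21 m^4
R_max = (1.72488e21)^(1/4) = 203793.2 m = 203.8 km

203.8 km


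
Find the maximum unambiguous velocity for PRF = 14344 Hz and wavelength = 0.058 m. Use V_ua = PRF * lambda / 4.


V_ua = 14344 * 0.058 / 4 = 208.0 m/s

208.0 m/s


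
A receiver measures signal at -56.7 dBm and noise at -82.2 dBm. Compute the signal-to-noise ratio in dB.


SNR = -56.7 - (-82.2) = 25.5 dB

25.5 dB


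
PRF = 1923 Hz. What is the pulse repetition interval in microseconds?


PRI = 1/1923 = 0.0005200208 s = 520.0 us

520.0 us


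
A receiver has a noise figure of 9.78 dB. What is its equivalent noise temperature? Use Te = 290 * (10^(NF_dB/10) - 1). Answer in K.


NF_lin = 10^(9.78/10) = 9.506048
Te = 290 * (9.506048 - 1) = 2466.8 K

2466.8 K


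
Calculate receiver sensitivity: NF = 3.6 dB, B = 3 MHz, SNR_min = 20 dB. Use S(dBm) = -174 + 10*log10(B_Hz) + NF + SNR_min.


10*log10(3000000.0) = 64.77
S = -174 + 64.77 + 3.6 + 20 = -85.6 dBm

-85.6 dBm


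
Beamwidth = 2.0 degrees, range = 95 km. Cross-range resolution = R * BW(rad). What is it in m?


BW_rad = 0.034906585
CR = 95000 * 0.034906585 = 3316.1 m

3316.1 m


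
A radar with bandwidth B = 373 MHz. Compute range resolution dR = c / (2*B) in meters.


dR = 3e8 / (2 * 373000000.0) = 0.4 m

0.4 m


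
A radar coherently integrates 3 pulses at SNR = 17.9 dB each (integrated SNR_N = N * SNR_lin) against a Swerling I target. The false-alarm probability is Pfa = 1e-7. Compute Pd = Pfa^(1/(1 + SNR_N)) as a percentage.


SNR_lin = 10^(17.9/10) = 61.6595
SNR_N = 3 * 61.6595 = 184.9785
1/(1 + SNR_N) = 1/185.9785 = 0.005377
Pd = (1e-7)^0.005377 = 0.91698
Pd = 91.7%

91.7%


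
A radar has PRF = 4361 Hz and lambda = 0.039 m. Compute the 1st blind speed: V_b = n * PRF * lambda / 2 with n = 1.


V_blind = 1 * 4361 * 0.039 / 2 = 85.0 m/s

85.0 m/s


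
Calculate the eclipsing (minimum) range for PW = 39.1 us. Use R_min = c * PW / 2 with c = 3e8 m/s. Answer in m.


R_min = 3e8 * 39.1e-6 / 2 = 5865.0 m

5865.0 m


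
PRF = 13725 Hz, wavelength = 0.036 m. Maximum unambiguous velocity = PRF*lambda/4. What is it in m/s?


V_ua = 13725 * 0.036 / 4 = 123.5 m/s

123.5 m/s


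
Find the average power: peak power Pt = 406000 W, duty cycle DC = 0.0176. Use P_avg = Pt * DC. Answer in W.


P_avg = 406000 * 0.0176 = 7145.6 W

7145.6 W


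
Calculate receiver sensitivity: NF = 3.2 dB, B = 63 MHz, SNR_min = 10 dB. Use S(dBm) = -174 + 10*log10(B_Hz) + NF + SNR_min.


10*log10(63000000.0) = 77.99
S = -174 + 77.99 + 3.2 + 10 = -82.8 dBm

-82.8 dBm


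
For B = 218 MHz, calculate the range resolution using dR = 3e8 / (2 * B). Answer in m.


dR = 3e8 / (2 * 218000000.0) = 0.69 m

0.69 m


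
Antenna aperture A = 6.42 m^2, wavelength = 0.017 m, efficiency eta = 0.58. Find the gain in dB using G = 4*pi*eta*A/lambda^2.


G_linear = 4*pi*0.58*6.42/0.017^2 = 161910.51
G_dB = 10*log10(161910.51) = 52.1 dB

52.1 dB


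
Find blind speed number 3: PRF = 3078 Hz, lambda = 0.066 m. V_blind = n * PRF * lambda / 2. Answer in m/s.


V_blind = 3 * 3078 * 0.066 / 2 = 304.7 m/s

304.7 m/s


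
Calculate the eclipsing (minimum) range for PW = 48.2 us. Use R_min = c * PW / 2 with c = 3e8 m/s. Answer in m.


R_min = 3e8 * 48.2e-6 / 2 = 7230.0 m

7230.0 m


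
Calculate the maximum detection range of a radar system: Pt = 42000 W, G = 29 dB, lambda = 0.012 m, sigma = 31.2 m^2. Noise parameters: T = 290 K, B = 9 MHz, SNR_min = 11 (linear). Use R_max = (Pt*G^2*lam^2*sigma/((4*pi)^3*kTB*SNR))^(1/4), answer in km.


G_lin = 10^(29/10) = 794.328235
R^4 = 42000 * 794.328235^2 * 0.012^2 * 31.2 / ((4*pi)^3 * 1.38e-23 * 290 * 9000000.0 * 11)
R^4 = 1.51434e17 m^4
R_max = (1.51434e17)^(1/4) = 19726.8 m = 19.7 km

19.7 km


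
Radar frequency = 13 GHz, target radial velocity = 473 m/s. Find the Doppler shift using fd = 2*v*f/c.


fd = 2 * 473 * 13000000000.0 / 3e8 = 40993.3 Hz

40993.3 Hz


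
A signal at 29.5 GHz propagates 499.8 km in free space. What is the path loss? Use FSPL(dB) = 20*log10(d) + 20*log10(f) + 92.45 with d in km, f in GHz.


20*log10(499.8) = 53.98
20*log10(29.5) = 29.4
FSPL = 175.8 dB

175.8 dB


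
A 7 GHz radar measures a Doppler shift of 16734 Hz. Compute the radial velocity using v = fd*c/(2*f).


v = 16734 * 3e8 / (2 * 7000000000.0) = 358.6 m/s

358.6 m/s


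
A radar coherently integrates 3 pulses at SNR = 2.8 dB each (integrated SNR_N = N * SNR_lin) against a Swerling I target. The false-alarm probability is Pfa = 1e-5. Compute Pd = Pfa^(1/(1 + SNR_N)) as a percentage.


SNR_lin = 10^(2.8/10) = 1.90546
SNR_N = 3 * 1.90546 = 5.71638
1/(1 + SNR_N) = 1/6.71638 = 0.1488897
Pd = (1e-5)^0.1488897 = 0.18012
Pd = 18.0%

18.0%


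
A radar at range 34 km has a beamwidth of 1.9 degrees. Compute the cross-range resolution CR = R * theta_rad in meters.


BW_rad = 0.033161256
CR = 34000 * 0.033161256 = 1127.5 m

1127.5 m


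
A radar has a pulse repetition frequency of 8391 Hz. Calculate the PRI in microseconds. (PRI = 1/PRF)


PRI = 1/8391 = 0.0001191753 s = 119.2 us

119.2 us


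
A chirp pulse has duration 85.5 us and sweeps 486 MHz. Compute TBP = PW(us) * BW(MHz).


TBP = 85.5 * 486 = 41553.0

41553.0


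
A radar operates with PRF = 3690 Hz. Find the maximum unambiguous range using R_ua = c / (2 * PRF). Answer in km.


R_ua = 3e8 / (2 * 3690) = 40650.4 m = 40.7 km

40.7 km


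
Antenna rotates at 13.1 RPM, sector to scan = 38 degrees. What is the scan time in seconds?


t = 38 / (13.1 * 360) * 60 = 0.48 s

0.48 s


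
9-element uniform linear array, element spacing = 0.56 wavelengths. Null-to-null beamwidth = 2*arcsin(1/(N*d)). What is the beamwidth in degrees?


1/(N*d) = 1/(9*0.56) = 0.198413
BW = 2*arcsin(0.198413) = 22.9 degrees

22.9 degrees


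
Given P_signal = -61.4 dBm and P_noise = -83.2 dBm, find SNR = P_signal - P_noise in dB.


SNR = -61.4 - (-83.2) = 21.8 dB

21.8 dB


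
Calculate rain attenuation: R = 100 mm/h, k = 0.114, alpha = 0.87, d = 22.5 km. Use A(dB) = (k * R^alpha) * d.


gamma = 0.114 * 100^0.87 = 6.264766 dB/km
A = 6.264766 * 22.5 = 140.96 dB

140.96 dB


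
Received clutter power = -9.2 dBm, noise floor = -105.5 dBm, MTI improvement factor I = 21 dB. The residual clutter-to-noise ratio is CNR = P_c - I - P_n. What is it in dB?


CNR = -9.2 - 21 - (-105.5) = 75.3 dB

75.3 dB


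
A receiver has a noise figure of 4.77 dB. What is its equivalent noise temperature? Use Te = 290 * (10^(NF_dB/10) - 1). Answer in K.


NF_lin = 10^(4.77/10) = 2.999163
Te = 290 * (2.999163 - 1) = 579.8 K

579.8 K


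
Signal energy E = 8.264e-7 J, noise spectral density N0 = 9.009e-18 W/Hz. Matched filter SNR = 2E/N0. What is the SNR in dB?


SNR_lin = 2 * 8.264e-7 / 9.009e-18 = 1.835e11
SNR_dB = 10*log10(1.835e11) = 112.6 dB

112.6 dB


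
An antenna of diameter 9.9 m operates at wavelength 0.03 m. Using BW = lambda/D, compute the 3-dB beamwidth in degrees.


BW_rad = 0.03 / 9.9 = 0.00303
BW_deg = 0.17 degrees

0.17 degrees


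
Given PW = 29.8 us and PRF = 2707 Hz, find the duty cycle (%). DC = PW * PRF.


DC = 29.8e-6 * 2707 * 100 = 8.07%

8.07%


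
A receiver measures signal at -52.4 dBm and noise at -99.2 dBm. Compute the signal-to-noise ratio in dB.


SNR = -52.4 - (-99.2) = 46.8 dB

46.8 dB


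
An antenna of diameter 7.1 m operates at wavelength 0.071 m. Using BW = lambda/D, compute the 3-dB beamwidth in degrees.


BW_rad = 0.071 / 7.1 = 0.01
BW_deg = 0.57 degrees

0.57 degrees


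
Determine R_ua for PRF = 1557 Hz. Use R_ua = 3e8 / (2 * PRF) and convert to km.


R_ua = 3e8 / (2 * 1557) = 96339.1 m = 96.3 km

96.3 km


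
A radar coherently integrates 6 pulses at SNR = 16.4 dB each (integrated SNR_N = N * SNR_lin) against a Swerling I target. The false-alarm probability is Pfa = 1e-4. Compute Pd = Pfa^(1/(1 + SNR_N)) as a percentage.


SNR_lin = 10^(16.4/10) = 43.65158
SNR_N = 6 * 43.65158 = 261.90948
1/(1 + SNR_N) = 1/262.90948 = 0.0038036
Pd = (1e-4)^0.0038036 = 0.96557
Pd = 96.6%

96.6%


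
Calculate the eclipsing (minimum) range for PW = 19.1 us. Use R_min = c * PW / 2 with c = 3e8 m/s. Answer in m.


R_min = 3e8 * 19.1e-6 / 2 = 2865.0 m

2865.0 m


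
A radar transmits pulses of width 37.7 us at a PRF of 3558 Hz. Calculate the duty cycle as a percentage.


DC = 37.7e-6 * 3558 * 100 = 13.41%

13.41%


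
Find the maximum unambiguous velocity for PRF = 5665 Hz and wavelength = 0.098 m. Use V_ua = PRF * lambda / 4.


V_ua = 5665 * 0.098 / 4 = 138.8 m/s

138.8 m/s


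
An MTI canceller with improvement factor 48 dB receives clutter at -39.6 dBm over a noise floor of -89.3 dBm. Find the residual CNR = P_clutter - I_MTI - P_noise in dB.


CNR = -39.6 - 48 - (-89.3) = 1.7 dB

1.7 dB


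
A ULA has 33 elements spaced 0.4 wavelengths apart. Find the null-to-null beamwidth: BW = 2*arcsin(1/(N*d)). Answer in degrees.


1/(N*d) = 1/(33*0.4) = 0.075758
BW = 2*arcsin(0.075758) = 8.7 degrees

8.7 degrees


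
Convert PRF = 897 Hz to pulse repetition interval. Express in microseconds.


PRI = 1/897 = 0.0011148272 s = 1114.8 us

1114.8 us


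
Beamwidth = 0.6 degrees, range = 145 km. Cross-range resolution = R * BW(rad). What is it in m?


BW_rad = 0.010471976
CR = 145000 * 0.010471976 = 1518.4 m

1518.4 m


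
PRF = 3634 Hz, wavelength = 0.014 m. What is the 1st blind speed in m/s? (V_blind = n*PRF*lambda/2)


V_blind = 1 * 3634 * 0.014 / 2 = 25.4 m/s

25.4 m/s


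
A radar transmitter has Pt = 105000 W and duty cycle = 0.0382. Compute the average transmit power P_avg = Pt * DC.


P_avg = 105000 * 0.0382 = 4011.0 W

4011.0 W


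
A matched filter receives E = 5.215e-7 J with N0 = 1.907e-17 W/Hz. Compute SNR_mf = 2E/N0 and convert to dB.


SNR_lin = 2 * 5.215e-7 / 1.907e-17 = 5.469e10
SNR_dB = 10*log10(5.469e10) = 107.4 dB

107.4 dB


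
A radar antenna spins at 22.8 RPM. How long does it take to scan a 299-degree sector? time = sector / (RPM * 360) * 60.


t = 299 / (22.8 * 360) * 60 = 2.19 s

2.19 s


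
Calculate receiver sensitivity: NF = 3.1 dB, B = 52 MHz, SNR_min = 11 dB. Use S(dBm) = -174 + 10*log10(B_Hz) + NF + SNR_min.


10*log10(52000000.0) = 77.16
S = -174 + 77.16 + 3.1 + 11 = -82.7 dBm

-82.7 dBm


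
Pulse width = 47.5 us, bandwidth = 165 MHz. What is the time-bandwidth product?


TBP = 47.5 * 165 = 7837.5

7837.5


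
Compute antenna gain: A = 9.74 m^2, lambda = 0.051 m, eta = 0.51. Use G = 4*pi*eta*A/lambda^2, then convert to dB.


G_linear = 4*pi*0.51*9.74/0.051^2 = 23999.3
G_dB = 10*log10(23999.3) = 43.8 dB

43.8 dB


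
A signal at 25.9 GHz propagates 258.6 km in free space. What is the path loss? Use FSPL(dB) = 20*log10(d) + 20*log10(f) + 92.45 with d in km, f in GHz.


20*log10(258.6) = 48.25
20*log10(25.9) = 28.27
FSPL = 169.0 dB

169.0 dB


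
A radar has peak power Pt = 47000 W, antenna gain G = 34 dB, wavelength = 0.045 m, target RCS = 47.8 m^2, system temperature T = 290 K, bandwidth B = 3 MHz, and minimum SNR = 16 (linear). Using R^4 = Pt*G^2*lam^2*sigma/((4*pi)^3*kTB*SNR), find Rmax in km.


G_lin = 10^(34/10) = 2511.886432
R^4 = 47000 * 2511.886432^2 * 0.045^2 * 47.8 / ((4*pi)^3 * 1.38e-23 * 290 * 3000000.0 * 16)
R^4 = 7.53014e19 m^4
R_max = (7.53014e19)^(1/4) = 93153.8 m = 93.2 km

93.2 km


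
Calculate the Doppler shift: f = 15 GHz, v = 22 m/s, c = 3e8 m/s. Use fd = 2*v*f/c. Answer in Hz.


fd = 2 * 22 * 15000000000.0 / 3e8 = 2200.0 Hz

2200.0 Hz


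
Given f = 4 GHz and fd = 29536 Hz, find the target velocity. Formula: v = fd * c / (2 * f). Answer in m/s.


v = 29536 * 3e8 / (2 * 4000000000.0) = 1107.6 m/s

1107.6 m/s


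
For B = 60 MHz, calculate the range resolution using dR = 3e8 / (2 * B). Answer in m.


dR = 3e8 / (2 * 60000000.0) = 2.5 m

2.5 m


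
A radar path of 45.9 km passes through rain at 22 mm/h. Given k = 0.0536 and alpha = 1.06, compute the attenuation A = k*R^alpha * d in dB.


gamma = 0.0536 * 22^1.06 = 1.419492 dB/km
A = 1.419492 * 45.9 = 65.15 dB

65.15 dB


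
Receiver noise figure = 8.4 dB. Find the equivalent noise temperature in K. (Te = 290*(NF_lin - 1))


NF_lin = 10^(8.4/10) = 6.91831
Te = 290 * (6.91831 - 1) = 1716.3 K

1716.3 K


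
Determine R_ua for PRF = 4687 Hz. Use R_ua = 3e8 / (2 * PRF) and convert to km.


R_ua = 3e8 / (2 * 4687) = 32003.4 m = 32.0 km

32.0 km


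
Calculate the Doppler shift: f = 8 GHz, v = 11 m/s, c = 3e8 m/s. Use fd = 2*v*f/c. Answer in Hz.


fd = 2 * 11 * 8000000000.0 / 3e8 = 586.7 Hz

586.7 Hz


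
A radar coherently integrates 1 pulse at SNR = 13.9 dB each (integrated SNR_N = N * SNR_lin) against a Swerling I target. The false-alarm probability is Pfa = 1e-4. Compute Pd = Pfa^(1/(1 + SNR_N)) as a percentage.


SNR_lin = 10^(13.9/10) = 24.54709
SNR_N = 1 * 24.54709 = 24.54709
1/(1 + SNR_N) = 1/25.54709 = 0.0391434
Pd = (1e-4)^0.0391434 = 0.69731
Pd = 69.7%

69.7%


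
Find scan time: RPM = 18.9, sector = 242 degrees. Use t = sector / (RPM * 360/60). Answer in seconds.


t = 242 / (18.9 * 360) * 60 = 2.13 s

2.13 s


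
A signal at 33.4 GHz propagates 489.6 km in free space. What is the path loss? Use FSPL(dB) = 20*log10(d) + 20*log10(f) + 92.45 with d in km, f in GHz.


20*log10(489.6) = 53.8
20*log10(33.4) = 30.47
FSPL = 176.7 dB

176.7 dB


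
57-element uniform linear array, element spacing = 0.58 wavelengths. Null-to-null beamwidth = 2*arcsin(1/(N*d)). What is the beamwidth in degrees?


1/(N*d) = 1/(57*0.58) = 0.030248
BW = 2*arcsin(0.030248) = 3.5 degrees

3.5 degrees


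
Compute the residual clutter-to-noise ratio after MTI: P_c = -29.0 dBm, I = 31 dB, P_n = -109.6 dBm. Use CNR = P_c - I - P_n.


CNR = -29.0 - 31 - (-109.6) = 49.6 dB

49.6 dB


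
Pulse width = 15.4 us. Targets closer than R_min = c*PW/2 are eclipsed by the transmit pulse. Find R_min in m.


R_min = 3e8 * 15.4e-6 / 2 = 2310.0 m

2310.0 m


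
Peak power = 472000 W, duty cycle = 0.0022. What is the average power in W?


P_avg = 472000 * 0.0022 = 1038.4 W

1038.4 W


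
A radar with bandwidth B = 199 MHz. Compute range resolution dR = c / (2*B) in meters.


dR = 3e8 / (2 * 199000000.0) = 0.75 m

0.75 m


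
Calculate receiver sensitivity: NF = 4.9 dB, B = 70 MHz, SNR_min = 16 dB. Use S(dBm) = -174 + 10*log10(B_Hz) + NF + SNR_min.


10*log10(70000000.0) = 78.45
S = -174 + 78.45 + 4.9 + 16 = -74.6 dBm

-74.6 dBm


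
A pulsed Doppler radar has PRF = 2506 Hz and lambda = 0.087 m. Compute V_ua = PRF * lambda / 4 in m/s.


V_ua = 2506 * 0.087 / 4 = 54.5 m/s

54.5 m/s


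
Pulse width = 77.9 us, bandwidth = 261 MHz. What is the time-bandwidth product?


TBP = 77.9 * 261 = 20331.9

20331.9


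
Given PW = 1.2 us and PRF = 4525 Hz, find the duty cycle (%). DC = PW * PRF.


DC = 1.2e-6 * 4525 * 100 = 0.54%

0.54%


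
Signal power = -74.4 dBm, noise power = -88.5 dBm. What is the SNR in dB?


SNR = -74.4 - (-88.5) = 14.1 dB

14.1 dB


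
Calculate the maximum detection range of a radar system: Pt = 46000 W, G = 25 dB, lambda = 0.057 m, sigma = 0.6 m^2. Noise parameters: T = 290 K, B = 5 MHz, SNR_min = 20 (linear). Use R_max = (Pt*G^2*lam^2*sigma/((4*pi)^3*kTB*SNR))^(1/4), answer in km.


G_lin = 10^(25/10) = 316.227766
R^4 = 46000 * 316.227766^2 * 0.057^2 * 0.6 / ((4*pi)^3 * 1.38e-23 * 290 * 5000000.0 * 20)
R^4 = 1.12915e16 m^4
R_max = (1.12915e16)^(1/4) = 10308.3 m = 10.3 km

10.3 km


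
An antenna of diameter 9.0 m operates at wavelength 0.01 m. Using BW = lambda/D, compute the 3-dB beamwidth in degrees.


BW_rad = 0.01 / 9.0 = 0.001111
BW_deg = 0.06 degrees

0.06 degrees


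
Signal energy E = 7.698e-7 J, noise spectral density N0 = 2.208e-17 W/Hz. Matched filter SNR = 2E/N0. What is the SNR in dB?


SNR_lin = 2 * 7.698e-7 / 2.208e-17 = 6.973e10
SNR_dB = 10*log10(6.973e10) = 108.4 dB

108.4 dB


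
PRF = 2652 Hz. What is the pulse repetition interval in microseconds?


PRI = 1/2652 = 0.0003770739 s = 377.1 us

377.1 us


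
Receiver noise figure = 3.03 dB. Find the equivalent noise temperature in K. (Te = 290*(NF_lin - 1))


NF_lin = 10^(3.03/10) = 2.009093
Te = 290 * (2.009093 - 1) = 292.6 K

292.6 K


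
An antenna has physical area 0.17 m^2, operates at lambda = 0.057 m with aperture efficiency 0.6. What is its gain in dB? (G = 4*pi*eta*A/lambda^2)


G_linear = 4*pi*0.6*0.17/0.057^2 = 394.51
G_dB = 10*log10(394.51) = 26.0 dB

26.0 dB


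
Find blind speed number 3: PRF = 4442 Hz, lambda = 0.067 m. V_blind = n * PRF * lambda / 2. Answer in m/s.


V_blind = 3 * 4442 * 0.067 / 2 = 446.4 m/s

446.4 m/s


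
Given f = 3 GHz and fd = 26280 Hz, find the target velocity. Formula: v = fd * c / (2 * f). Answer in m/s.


v = 26280 * 3e8 / (2 * 3000000000.0) = 1314.0 m/s

1314.0 m/s


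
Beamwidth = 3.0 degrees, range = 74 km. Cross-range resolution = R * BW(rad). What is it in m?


BW_rad = 0.052359878
CR = 74000 * 0.052359878 = 3874.6 m

3874.6 m


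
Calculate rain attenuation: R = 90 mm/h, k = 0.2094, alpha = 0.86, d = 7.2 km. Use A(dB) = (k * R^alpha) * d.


gamma = 0.2094 * 90^0.86 = 10.037493 dB/km
A = 10.037493 * 7.2 = 72.27 dB

72.27 dB


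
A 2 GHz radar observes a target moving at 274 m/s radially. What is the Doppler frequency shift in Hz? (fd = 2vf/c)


fd = 2 * 274 * 2000000000.0 / 3e8 = 3653.3 Hz

3653.3 Hz


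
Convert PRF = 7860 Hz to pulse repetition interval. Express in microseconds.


PRI = 1/7860 = 0.0001272265 s = 127.2 us

127.2 us


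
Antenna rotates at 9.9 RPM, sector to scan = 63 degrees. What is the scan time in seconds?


t = 63 / (9.9 * 360) * 60 = 1.06 s

1.06 s


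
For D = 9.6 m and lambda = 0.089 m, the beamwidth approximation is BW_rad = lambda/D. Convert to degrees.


BW_rad = 0.089 / 9.6 = 0.009271
BW_deg = 0.53 degrees

0.53 degrees


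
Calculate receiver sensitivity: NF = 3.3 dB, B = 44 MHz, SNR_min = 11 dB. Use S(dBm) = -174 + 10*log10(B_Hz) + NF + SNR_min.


10*log10(44000000.0) = 76.43
S = -174 + 76.43 + 3.3 + 11 = -83.3 dBm

-83.3 dBm


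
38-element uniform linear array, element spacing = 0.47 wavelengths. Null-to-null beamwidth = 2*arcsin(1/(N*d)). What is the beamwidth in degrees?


1/(N*d) = 1/(38*0.47) = 0.055991
BW = 2*arcsin(0.055991) = 6.4 degrees

6.4 degrees


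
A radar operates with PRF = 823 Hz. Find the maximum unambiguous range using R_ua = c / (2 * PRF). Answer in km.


R_ua = 3e8 / (2 * 823) = 182260.0 m = 182.3 km

182.3 km


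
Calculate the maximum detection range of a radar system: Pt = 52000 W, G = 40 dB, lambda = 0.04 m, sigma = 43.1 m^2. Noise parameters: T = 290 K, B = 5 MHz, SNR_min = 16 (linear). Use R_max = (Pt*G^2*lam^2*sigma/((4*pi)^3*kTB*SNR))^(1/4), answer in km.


G_lin = 10^(40/10) = 10000.0
R^4 = 52000 * 10000.0^2 * 0.04^2 * 43.1 / ((4*pi)^3 * 1.38e-23 * 290 * 5000000.0 * 16)
R^4 = 5.64422e20 m^4
R_max = (5.64422e20)^(1/4) = 154134.9 m = 154.1 km

154.1 km


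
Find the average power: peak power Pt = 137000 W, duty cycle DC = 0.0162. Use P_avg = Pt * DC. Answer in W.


P_avg = 137000 * 0.0162 = 2219.4 W

2219.4 W


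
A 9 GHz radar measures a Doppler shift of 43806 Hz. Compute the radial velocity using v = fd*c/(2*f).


v = 43806 * 3e8 / (2 * 9000000000.0) = 730.1 m/s

730.1 m/s


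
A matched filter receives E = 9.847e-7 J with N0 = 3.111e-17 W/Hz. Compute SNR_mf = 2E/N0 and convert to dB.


SNR_lin = 2 * 9.847e-7 / 3.111e-17 = 6.33e10
SNR_dB = 10*log10(6.33e10) = 108.0 dB

108.0 dB


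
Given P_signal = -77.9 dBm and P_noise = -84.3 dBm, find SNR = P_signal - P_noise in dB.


SNR = -77.9 - (-84.3) = 6.4 dB

6.4 dB


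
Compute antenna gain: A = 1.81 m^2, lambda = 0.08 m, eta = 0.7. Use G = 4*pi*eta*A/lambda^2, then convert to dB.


G_linear = 4*pi*0.7*1.81/0.08^2 = 2487.75
G_dB = 10*log10(2487.75) = 34.0 dB

34.0 dB


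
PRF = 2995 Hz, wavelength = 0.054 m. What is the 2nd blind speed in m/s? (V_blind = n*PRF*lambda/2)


V_blind = 2 * 2995 * 0.054 / 2 = 161.7 m/s

161.7 m/s


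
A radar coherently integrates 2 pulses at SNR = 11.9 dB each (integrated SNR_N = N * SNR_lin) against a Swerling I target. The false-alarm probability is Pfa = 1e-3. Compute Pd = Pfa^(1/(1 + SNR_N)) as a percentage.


SNR_lin = 10^(11.9/10) = 15.48817
SNR_N = 2 * 15.48817 = 30.97634
1/(1 + SNR_N) = 1/31.97634 = 0.0312731
Pd = (1e-3)^0.0312731 = 0.80571
Pd = 80.6%

80.6%


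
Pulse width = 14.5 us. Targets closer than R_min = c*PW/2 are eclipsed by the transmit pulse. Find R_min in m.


R_min = 3e8 * 14.5e-6 / 2 = 2175.0 m

2175.0 m


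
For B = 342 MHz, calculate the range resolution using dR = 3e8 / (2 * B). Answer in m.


dR = 3e8 / (2 * 342000000.0) = 0.44 m

0.44 m


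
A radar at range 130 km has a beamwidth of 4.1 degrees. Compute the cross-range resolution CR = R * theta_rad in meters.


BW_rad = 0.071558499
CR = 130000 * 0.071558499 = 9302.6 m

9302.6 m


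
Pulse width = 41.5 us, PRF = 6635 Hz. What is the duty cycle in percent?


DC = 41.5e-6 * 6635 * 100 = 27.54%

27.54%


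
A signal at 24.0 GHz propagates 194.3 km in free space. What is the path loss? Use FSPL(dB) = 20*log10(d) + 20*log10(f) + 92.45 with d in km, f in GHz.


20*log10(194.3) = 45.77
20*log10(24.0) = 27.6
FSPL = 165.8 dB

165.8 dB


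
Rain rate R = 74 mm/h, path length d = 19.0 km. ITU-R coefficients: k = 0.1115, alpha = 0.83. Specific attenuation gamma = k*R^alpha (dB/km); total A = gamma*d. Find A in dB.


gamma = 0.1115 * 74^0.83 = 3.969513 dB/km
A = 3.969513 * 19.0 = 75.42 dB

75.42 dB


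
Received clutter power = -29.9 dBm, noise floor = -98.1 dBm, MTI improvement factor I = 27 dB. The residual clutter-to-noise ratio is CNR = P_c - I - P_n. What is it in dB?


CNR = -29.9 - 27 - (-98.1) = 41.2 dB

41.2 dB


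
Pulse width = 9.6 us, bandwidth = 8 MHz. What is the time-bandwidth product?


TBP = 9.6 * 8 = 76.8

76.8


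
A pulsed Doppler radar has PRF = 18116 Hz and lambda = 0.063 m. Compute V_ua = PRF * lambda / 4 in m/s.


V_ua = 18116 * 0.063 / 4 = 285.3 m/s

285.3 m/s


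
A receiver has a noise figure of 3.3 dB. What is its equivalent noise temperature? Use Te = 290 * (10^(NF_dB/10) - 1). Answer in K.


NF_lin = 10^(3.3/10) = 2.137962
Te = 290 * (2.137962 - 1) = 330.0 K

330.0 K


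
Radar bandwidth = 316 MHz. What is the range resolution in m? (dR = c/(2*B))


dR = 3e8 / (2 * 316000000.0) = 0.47 m

0.47 m


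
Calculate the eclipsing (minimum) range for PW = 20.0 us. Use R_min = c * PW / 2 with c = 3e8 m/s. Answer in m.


R_min = 3e8 * 20.0e-6 / 2 = 3000.0 m

3000.0 m


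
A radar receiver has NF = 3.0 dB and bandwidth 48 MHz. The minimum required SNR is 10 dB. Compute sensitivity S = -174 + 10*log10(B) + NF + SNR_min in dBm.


10*log10(48000000.0) = 76.81
S = -174 + 76.81 + 3.0 + 10 = -84.2 dBm

-84.2 dBm


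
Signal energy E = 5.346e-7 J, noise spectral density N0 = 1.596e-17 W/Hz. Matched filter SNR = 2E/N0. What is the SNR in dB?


SNR_lin = 2 * 5.346e-7 / 1.596e-17 = 6.699e10
SNR_dB = 10*log10(6.699e10) = 108.3 dB

108.3 dB


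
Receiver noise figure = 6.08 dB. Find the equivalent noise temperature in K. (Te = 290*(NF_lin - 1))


NF_lin = 10^(6.08/10) = 4.055085
Te = 290 * (4.055085 - 1) = 886.0 K

886.0 K


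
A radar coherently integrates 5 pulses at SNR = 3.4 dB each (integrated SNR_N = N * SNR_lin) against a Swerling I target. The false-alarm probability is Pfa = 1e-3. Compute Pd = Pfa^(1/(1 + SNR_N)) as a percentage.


SNR_lin = 10^(3.4/10) = 2.18776
SNR_N = 5 * 2.18776 = 10.9388
1/(1 + SNR_N) = 1/11.9388 = 0.0837605
Pd = (1e-3)^0.0837605 = 0.56068
Pd = 56.1%

56.1%


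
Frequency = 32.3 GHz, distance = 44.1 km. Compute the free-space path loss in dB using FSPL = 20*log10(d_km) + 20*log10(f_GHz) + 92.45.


20*log10(44.1) = 32.89
20*log10(32.3) = 30.18
FSPL = 155.5 dB

155.5 dB


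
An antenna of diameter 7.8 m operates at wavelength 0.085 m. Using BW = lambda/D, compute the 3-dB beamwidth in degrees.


BW_rad = 0.085 / 7.8 = 0.010897
BW_deg = 0.62 degrees

0.62 degrees


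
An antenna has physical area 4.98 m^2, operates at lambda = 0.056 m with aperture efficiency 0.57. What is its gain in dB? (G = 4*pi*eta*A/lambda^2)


G_linear = 4*pi*0.57*4.98/0.056^2 = 11374.65
G_dB = 10*log10(11374.65) = 40.6 dB

40.6 dB


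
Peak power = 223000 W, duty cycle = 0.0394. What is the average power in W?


P_avg = 223000 * 0.0394 = 8786.2 W

8786.2 W


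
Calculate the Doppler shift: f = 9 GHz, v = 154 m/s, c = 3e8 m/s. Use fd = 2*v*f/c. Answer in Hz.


fd = 2 * 154 * 9000000000.0 / 3e8 = 9240.0 Hz

9240.0 Hz


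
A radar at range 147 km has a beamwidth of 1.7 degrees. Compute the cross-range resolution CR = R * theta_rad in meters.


BW_rad = 0.029670597
CR = 147000 * 0.029670597 = 4361.6 m

4361.6 m


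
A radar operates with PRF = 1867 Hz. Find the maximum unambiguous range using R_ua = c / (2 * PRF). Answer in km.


R_ua = 3e8 / (2 * 1867) = 80342.8 m = 80.3 km

80.3 km


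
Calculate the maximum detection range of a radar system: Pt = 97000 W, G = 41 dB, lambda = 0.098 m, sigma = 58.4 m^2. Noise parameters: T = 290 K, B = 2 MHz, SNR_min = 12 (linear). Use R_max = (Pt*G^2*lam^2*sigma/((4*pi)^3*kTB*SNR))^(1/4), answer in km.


G_lin = 10^(41/10) = 12589.254118
R^4 = 97000 * 12589.254118^2 * 0.098^2 * 58.4 / ((4*pi)^3 * 1.38e-23 * 290 * 2000000.0 * 12)
R^4 = 4.52396e22 m^4
R_max = (4.52396e22)^(1/4) = 461189.8 m = 461.2 km

461.2 km


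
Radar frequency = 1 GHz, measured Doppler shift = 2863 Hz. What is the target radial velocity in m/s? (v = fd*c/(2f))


v = 2863 * 3e8 / (2 * 1000000000.0) = 429.5 m/s

429.5 m/s
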